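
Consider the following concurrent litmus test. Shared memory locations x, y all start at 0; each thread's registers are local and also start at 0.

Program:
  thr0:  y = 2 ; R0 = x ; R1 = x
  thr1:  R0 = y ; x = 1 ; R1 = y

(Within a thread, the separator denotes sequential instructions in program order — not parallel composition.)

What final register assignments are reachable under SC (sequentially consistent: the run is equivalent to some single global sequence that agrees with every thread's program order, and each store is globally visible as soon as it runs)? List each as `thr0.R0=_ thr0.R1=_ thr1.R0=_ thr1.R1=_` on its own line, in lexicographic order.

thr0.R0=0 thr0.R1=0 thr1.R0=0 thr1.R1=2
thr0.R0=0 thr0.R1=0 thr1.R0=2 thr1.R1=2
thr0.R0=0 thr0.R1=1 thr1.R0=0 thr1.R1=2
thr0.R0=0 thr0.R1=1 thr1.R0=2 thr1.R1=2
thr0.R0=1 thr0.R1=1 thr1.R0=0 thr1.R1=0
thr0.R0=1 thr0.R1=1 thr1.R0=0 thr1.R1=2
thr0.R0=1 thr0.R1=1 thr1.R0=2 thr1.R1=2

outcome vector order: (thr0.R0,thr0.R1,thr1.R0,thr1.R1)
|SC outcomes| = 7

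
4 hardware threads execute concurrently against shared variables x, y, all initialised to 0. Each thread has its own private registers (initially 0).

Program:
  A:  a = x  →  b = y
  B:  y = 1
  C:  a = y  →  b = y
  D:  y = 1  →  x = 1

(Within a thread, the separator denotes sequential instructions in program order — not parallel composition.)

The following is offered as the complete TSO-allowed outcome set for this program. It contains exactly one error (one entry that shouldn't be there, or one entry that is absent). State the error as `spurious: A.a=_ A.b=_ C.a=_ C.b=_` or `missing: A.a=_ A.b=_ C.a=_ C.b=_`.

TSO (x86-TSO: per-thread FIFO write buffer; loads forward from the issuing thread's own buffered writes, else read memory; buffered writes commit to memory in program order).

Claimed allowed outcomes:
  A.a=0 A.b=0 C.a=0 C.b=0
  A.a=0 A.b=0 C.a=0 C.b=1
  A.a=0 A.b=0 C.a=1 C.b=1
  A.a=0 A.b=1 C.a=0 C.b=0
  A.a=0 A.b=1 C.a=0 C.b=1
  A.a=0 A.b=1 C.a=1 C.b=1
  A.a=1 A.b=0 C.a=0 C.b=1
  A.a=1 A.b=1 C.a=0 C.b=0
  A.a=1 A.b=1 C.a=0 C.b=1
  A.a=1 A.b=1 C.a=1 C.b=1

spurious: A.a=1 A.b=0 C.a=0 C.b=1

outcome vector order: (A.a,A.b,C.a,C.b)
under TSO → 0000 0001 0011 0100 0101 0111 1100 1101 1111
claimed∖TSO = {1001}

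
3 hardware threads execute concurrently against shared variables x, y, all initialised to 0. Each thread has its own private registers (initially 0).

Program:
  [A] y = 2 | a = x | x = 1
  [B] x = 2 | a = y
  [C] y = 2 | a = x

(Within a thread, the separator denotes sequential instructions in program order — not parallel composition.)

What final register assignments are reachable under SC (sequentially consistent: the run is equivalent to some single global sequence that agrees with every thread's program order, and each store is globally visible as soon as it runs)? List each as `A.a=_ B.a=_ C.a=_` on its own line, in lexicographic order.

A.a=0 B.a=2 C.a=0
A.a=0 B.a=2 C.a=1
A.a=0 B.a=2 C.a=2
A.a=2 B.a=0 C.a=1
A.a=2 B.a=0 C.a=2
A.a=2 B.a=2 C.a=0
A.a=2 B.a=2 C.a=1
A.a=2 B.a=2 C.a=2

outcome vector order: (A.a,B.a,C.a)
|SC outcomes| = 8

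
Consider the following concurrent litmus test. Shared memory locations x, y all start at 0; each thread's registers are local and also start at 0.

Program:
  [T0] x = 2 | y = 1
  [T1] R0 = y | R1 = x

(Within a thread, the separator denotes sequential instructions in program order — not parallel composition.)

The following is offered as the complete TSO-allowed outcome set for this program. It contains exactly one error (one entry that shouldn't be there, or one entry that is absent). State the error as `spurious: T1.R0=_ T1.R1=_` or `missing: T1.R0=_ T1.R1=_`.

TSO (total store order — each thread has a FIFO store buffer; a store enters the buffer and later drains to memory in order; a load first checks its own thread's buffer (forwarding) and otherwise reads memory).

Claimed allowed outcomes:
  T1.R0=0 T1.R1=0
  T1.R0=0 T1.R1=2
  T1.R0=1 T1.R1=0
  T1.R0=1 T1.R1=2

outcome vector order: (T1.R0,T1.R1)
[TSO] allowed = {(0,0), (0,2), (1,2)}
claimed∖TSO = {(1,0)}

spurious: T1.R0=1 T1.R1=0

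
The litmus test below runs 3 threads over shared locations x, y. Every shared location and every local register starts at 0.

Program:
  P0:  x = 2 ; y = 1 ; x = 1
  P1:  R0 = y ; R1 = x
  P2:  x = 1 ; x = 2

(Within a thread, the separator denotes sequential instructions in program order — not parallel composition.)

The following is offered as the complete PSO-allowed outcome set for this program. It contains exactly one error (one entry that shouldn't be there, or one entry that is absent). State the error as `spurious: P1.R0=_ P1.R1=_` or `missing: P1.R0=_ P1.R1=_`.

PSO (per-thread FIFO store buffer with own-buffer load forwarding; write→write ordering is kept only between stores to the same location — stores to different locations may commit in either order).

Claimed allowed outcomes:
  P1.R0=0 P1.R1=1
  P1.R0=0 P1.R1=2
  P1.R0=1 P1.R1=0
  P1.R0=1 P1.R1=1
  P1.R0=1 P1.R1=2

outcome vector order: (P1.R0,P1.R1)
[PSO] allowed = {<0 0> <0 1> <0 2> <1 0> <1 1> <1 2>}
PSO∖claimed = {<0 0>}

missing: P1.R0=0 P1.R1=0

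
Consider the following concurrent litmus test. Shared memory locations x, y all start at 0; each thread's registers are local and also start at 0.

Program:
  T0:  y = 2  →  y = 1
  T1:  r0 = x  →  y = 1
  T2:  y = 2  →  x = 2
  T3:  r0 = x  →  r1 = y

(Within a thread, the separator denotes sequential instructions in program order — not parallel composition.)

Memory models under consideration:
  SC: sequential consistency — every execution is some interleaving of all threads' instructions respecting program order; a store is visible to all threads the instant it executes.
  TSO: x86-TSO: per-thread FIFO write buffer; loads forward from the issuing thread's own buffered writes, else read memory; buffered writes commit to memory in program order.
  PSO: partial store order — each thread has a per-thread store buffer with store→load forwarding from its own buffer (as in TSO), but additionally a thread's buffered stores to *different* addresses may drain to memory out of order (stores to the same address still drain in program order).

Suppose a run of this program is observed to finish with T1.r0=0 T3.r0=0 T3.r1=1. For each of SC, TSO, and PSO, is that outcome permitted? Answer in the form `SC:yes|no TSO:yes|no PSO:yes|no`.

SC:yes TSO:yes PSO:yes

outcome vector order: (T1.r0,T3.r0,T3.r1)
under SC → 000; 001; 002; 021; 022; 200; 201; 202; 221; 222
under TSO → 000; 001; 002; 021; 022; 200; 201; 202; 221; 222
under PSO → 000; 001; 002; 020; 021; 022; 200; 201; 202; 220; 221; 222
target 001 ∈ {SC,TSO,PSO}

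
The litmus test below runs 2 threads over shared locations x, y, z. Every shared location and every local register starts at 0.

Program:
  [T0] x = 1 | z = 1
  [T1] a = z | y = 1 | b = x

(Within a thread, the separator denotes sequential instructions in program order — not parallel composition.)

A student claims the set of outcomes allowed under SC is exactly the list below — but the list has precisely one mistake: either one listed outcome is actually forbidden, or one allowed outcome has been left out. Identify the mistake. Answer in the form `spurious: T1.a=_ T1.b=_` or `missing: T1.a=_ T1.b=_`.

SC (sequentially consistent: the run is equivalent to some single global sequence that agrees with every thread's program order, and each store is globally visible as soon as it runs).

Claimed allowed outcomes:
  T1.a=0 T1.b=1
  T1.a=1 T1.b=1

outcome vector order: (T1.a,T1.b)
SC (3): 00, 01, 11
SC∖claimed = {00}

missing: T1.a=0 T1.b=0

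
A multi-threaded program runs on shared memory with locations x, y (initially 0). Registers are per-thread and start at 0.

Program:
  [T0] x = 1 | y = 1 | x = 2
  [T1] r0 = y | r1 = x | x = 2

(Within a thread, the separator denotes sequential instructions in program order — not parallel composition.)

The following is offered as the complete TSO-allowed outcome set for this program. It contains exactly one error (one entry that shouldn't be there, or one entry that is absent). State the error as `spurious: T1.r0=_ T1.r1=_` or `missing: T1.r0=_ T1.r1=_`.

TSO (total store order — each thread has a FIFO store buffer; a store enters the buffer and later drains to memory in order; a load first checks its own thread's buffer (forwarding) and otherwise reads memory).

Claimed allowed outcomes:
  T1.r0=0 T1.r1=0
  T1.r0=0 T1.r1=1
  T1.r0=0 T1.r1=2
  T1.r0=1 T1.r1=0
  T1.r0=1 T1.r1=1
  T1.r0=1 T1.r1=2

spurious: T1.r0=1 T1.r1=0

outcome vector order: (T1.r0,T1.r1)
[TSO] allowed = {00 01 02 11 12}
claimed∖TSO = {10}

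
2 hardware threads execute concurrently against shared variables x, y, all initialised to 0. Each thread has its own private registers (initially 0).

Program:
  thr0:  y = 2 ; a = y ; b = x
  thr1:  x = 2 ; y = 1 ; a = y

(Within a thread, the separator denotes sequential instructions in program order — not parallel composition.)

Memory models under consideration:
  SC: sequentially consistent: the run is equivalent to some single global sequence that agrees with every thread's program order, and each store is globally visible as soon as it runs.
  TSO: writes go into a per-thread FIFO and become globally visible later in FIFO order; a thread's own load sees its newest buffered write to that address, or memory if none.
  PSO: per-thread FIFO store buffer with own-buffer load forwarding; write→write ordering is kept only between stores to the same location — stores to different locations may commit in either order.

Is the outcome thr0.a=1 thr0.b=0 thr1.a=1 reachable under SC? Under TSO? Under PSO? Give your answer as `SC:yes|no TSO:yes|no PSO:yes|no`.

SC:no TSO:no PSO:yes

outcome vector order: (thr0.a,thr0.b,thr1.a)
SC (4): (1,2,1), (2,0,1), (2,2,1), (2,2,2)
TSO (5): (1,2,1), (2,0,1), (2,0,2), (2,2,1), (2,2,2)
PSO (6): (1,0,1), (1,2,1), (2,0,1), (2,0,2), (2,2,1), (2,2,2)
target (1,0,1) ∈ {PSO}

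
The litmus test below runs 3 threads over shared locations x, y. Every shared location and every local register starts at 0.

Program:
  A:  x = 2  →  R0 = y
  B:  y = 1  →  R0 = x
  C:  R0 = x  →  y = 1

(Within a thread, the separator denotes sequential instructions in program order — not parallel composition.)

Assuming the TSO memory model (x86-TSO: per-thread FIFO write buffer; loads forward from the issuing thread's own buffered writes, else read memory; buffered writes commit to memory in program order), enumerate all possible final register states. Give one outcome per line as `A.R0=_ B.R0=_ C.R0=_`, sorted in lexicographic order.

A.R0=0 B.R0=0 C.R0=0
A.R0=0 B.R0=0 C.R0=2
A.R0=0 B.R0=2 C.R0=0
A.R0=0 B.R0=2 C.R0=2
A.R0=1 B.R0=0 C.R0=0
A.R0=1 B.R0=0 C.R0=2
A.R0=1 B.R0=2 C.R0=0
A.R0=1 B.R0=2 C.R0=2

outcome vector order: (A.R0,B.R0,C.R0)
|TSO outcomes| = 8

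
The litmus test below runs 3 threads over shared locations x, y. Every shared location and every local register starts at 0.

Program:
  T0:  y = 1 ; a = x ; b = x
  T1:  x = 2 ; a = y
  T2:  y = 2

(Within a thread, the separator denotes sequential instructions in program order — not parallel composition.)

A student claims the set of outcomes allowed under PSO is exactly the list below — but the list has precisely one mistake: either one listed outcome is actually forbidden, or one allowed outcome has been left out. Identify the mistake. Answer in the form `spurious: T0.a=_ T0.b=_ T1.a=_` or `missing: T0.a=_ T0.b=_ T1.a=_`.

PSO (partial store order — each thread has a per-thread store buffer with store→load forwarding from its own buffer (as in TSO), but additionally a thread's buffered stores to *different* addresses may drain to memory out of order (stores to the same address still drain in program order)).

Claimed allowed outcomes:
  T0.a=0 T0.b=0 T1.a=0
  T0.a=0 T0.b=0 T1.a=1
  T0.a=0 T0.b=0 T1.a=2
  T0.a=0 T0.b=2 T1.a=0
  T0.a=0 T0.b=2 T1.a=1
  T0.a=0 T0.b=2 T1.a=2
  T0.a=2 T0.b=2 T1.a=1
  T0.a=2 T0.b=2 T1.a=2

outcome vector order: (T0.a,T0.b,T1.a)
[PSO] allowed = {000; 001; 002; 020; 021; 022; 220; 221; 222}
PSO∖claimed = {220}

missing: T0.a=2 T0.b=2 T1.a=0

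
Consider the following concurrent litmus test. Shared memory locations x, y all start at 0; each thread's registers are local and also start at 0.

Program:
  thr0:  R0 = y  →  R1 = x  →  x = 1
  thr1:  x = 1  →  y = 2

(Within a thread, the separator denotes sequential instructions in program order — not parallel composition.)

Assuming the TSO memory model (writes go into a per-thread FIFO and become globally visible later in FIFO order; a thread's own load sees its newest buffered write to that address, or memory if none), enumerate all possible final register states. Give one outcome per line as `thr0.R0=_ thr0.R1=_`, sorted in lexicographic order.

outcome vector order: (thr0.R0,thr0.R1)
|TSO outcomes| = 3

thr0.R0=0 thr0.R1=0
thr0.R0=0 thr0.R1=1
thr0.R0=2 thr0.R1=1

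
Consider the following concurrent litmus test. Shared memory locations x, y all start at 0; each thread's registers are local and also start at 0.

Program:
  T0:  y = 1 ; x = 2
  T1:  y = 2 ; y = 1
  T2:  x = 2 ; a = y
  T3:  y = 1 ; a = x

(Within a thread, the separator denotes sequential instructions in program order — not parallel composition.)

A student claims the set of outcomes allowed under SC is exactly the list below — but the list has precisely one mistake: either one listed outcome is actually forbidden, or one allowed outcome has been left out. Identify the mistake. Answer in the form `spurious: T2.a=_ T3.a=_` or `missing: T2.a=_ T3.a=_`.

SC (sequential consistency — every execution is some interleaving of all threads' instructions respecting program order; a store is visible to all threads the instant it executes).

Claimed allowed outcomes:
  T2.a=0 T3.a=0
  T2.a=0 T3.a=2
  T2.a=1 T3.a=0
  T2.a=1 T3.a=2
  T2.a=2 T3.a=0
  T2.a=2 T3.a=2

outcome vector order: (T2.a,T3.a)
under SC → 0/2, 1/0, 1/2, 2/0, 2/2
claimed∖SC = {0/0}

spurious: T2.a=0 T3.a=0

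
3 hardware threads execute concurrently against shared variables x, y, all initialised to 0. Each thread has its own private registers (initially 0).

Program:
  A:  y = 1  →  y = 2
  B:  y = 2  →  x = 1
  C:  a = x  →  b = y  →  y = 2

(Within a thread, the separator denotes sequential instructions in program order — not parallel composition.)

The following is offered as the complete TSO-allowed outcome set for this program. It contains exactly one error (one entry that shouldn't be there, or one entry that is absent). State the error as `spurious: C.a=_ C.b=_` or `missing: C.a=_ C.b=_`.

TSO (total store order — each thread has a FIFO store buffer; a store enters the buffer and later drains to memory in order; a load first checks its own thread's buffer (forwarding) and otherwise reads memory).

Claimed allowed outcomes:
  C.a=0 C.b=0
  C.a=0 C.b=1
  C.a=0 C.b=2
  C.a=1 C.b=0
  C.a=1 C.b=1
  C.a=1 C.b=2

spurious: C.a=1 C.b=0

outcome vector order: (C.a,C.b)
[TSO] allowed = {0/0; 0/1; 0/2; 1/1; 1/2}
claimed∖TSO = {1/0}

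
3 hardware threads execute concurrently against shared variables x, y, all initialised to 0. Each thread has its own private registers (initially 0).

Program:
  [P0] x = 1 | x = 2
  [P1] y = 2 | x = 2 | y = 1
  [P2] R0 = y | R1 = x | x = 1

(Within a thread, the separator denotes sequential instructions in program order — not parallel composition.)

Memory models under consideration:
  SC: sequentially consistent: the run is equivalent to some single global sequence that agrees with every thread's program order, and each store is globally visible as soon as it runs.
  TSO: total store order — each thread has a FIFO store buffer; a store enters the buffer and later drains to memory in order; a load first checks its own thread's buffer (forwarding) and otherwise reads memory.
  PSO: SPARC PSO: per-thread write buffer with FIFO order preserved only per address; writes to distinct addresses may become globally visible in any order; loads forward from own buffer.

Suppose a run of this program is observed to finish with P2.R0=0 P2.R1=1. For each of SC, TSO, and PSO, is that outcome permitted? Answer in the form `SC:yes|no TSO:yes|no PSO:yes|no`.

SC:yes TSO:yes PSO:yes

outcome vector order: (P2.R0,P2.R1)
[SC] allowed = {00; 01; 02; 11; 12; 20; 21; 22}
[TSO] allowed = {00; 01; 02; 11; 12; 20; 21; 22}
[PSO] allowed = {00; 01; 02; 10; 11; 12; 20; 21; 22}
target 01 ∈ {SC,TSO,PSO}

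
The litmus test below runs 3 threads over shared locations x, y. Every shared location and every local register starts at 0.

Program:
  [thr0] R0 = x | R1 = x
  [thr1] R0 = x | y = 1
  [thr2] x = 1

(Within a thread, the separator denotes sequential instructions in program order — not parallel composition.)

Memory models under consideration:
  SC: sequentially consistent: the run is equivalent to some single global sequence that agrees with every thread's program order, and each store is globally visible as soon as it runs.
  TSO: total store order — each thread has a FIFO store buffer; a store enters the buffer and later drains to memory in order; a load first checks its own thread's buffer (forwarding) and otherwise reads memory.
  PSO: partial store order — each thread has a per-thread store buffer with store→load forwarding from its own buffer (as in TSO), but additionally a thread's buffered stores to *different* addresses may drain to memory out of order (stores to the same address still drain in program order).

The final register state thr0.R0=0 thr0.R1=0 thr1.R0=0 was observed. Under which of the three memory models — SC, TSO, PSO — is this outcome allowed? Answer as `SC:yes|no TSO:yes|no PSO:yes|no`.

outcome vector order: (thr0.R0,thr0.R1,thr1.R0)
[SC] allowed = {<0 0 0> <0 0 1> <0 1 0> <0 1 1> <1 1 0> <1 1 1>}
[TSO] allowed = {<0 0 0> <0 0 1> <0 1 0> <0 1 1> <1 1 0> <1 1 1>}
[PSO] allowed = {<0 0 0> <0 0 1> <0 1 0> <0 1 1> <1 1 0> <1 1 1>}
target <0 0 0> ∈ {SC,TSO,PSO}

SC:yes TSO:yes PSO:yes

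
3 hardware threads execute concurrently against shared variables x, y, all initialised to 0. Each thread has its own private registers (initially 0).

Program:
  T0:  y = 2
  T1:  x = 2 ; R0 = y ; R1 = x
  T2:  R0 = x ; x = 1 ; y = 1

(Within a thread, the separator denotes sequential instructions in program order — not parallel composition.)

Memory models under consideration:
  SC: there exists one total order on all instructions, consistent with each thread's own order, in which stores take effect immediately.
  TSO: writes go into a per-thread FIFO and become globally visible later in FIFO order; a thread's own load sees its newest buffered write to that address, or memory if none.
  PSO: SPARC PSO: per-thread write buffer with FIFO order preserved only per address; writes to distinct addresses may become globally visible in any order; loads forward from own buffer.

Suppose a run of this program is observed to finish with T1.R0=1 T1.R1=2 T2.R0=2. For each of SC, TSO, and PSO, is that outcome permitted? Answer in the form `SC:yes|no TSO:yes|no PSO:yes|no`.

outcome vector order: (T1.R0,T1.R1,T2.R0)
SC (11): (0,1,0); (0,1,2); (0,2,0); (0,2,2); (1,1,0); (1,1,2); (1,2,0); (2,1,0); (2,1,2); (2,2,0); (2,2,2)
TSO (11): (0,1,0); (0,1,2); (0,2,0); (0,2,2); (1,1,0); (1,1,2); (1,2,0); (2,1,0); (2,1,2); (2,2,0); (2,2,2)
PSO (12): (0,1,0); (0,1,2); (0,2,0); (0,2,2); (1,1,0); (1,1,2); (1,2,0); (1,2,2); (2,1,0); (2,1,2); (2,2,0); (2,2,2)
target (1,2,2) ∈ {PSO}

SC:no TSO:no PSO:yes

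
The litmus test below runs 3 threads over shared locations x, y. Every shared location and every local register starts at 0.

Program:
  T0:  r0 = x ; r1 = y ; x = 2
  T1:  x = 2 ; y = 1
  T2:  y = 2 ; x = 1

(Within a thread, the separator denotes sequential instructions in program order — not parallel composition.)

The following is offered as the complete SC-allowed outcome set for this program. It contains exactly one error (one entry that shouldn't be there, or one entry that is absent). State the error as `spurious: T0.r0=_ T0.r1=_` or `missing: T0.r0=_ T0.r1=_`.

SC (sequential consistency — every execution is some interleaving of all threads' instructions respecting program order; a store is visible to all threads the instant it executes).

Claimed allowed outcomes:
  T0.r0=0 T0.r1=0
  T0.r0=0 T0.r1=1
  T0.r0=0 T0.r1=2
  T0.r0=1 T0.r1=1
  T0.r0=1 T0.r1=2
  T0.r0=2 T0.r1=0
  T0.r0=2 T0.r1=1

missing: T0.r0=2 T0.r1=2

outcome vector order: (T0.r0,T0.r1)
[SC] allowed = {(0,0), (0,1), (0,2), (1,1), (1,2), (2,0), (2,1), (2,2)}
SC∖claimed = {(2,2)}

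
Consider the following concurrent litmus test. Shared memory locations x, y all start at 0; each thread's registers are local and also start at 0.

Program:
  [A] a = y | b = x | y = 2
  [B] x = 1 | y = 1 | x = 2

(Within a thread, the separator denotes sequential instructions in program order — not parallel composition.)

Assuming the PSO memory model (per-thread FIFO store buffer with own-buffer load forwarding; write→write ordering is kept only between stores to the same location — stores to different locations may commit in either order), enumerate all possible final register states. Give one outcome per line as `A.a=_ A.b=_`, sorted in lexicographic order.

outcome vector order: (A.a,A.b)
|PSO outcomes| = 6

A.a=0 A.b=0
A.a=0 A.b=1
A.a=0 A.b=2
A.a=1 A.b=0
A.a=1 A.b=1
A.a=1 A.b=2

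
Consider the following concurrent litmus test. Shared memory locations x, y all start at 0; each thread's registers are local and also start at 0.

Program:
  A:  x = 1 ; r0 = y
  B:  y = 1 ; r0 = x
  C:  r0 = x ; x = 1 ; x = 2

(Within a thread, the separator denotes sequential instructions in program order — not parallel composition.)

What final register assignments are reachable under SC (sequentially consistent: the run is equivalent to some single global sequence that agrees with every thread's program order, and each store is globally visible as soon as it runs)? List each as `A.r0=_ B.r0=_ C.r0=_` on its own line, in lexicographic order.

A.r0=0 B.r0=1 C.r0=0
A.r0=0 B.r0=1 C.r0=1
A.r0=0 B.r0=2 C.r0=0
A.r0=0 B.r0=2 C.r0=1
A.r0=1 B.r0=0 C.r0=0
A.r0=1 B.r0=0 C.r0=1
A.r0=1 B.r0=1 C.r0=0
A.r0=1 B.r0=1 C.r0=1
A.r0=1 B.r0=2 C.r0=0
A.r0=1 B.r0=2 C.r0=1

outcome vector order: (A.r0,B.r0,C.r0)
|SC outcomes| = 10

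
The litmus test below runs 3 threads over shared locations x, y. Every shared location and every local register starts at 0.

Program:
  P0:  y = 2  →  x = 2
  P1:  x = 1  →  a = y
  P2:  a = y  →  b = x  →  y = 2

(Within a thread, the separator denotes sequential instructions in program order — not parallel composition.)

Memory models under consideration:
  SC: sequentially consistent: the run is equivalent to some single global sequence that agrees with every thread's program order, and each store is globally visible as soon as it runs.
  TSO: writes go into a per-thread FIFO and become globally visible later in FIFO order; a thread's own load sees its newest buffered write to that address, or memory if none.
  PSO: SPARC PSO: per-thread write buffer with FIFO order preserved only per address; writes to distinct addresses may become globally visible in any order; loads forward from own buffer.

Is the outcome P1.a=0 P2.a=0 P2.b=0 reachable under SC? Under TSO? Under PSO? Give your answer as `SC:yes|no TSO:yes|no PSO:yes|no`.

outcome vector order: (P1.a,P2.a,P2.b)
[SC] allowed = {(0,0,0); (0,0,1); (0,0,2); (0,2,1); (0,2,2); (2,0,0); (2,0,1); (2,0,2); (2,2,0); (2,2,1); (2,2,2)}
[TSO] allowed = {(0,0,0); (0,0,1); (0,0,2); (0,2,0); (0,2,1); (0,2,2); (2,0,0); (2,0,1); (2,0,2); (2,2,0); (2,2,1); (2,2,2)}
[PSO] allowed = {(0,0,0); (0,0,1); (0,0,2); (0,2,0); (0,2,1); (0,2,2); (2,0,0); (2,0,1); (2,0,2); (2,2,0); (2,2,1); (2,2,2)}
target (0,0,0) ∈ {SC,TSO,PSO}

SC:yes TSO:yes PSO:yes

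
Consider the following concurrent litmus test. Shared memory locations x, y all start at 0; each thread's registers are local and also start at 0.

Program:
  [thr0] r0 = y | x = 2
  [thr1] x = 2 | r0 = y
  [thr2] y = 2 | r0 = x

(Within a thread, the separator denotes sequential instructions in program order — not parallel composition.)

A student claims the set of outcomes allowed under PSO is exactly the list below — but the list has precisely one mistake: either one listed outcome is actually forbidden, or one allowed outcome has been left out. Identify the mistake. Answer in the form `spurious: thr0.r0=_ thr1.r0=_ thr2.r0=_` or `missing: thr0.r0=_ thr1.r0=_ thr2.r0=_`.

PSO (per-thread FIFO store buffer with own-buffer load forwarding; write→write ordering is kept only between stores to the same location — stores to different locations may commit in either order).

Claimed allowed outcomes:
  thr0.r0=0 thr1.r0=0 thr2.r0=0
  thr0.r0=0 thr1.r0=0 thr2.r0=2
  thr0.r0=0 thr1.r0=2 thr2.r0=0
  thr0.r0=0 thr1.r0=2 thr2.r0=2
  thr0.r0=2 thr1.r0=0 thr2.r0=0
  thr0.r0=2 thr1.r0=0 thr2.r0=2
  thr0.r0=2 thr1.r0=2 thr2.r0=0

missing: thr0.r0=2 thr1.r0=2 thr2.r0=2

outcome vector order: (thr0.r0,thr1.r0,thr2.r0)
under PSO → 000, 002, 020, 022, 200, 202, 220, 222
PSO∖claimed = {222}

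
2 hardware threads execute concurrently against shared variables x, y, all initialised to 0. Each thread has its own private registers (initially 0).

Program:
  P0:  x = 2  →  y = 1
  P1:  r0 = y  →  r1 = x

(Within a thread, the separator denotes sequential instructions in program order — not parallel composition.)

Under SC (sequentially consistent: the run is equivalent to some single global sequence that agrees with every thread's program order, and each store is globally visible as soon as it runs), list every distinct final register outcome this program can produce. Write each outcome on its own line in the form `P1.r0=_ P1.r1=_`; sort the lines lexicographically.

P1.r0=0 P1.r1=0
P1.r0=0 P1.r1=2
P1.r0=1 P1.r1=2

outcome vector order: (P1.r0,P1.r1)
|SC outcomes| = 3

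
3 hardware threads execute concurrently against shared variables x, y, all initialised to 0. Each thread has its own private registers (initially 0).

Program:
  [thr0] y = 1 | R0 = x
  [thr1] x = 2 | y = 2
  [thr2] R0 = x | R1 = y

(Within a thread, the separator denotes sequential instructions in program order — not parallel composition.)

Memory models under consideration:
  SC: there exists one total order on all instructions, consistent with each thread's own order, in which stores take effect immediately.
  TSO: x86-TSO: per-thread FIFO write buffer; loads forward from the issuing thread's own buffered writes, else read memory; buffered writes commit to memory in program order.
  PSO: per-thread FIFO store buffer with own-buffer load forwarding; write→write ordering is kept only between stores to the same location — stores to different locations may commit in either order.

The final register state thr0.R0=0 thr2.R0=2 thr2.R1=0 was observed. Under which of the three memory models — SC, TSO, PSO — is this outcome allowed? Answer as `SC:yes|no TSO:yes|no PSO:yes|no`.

outcome vector order: (thr0.R0,thr2.R0,thr2.R1)
under SC → <0 0 0>; <0 0 1>; <0 0 2>; <0 2 1>; <0 2 2>; <2 0 0>; <2 0 1>; <2 0 2>; <2 2 0>; <2 2 1>; <2 2 2>
under TSO → <0 0 0>; <0 0 1>; <0 0 2>; <0 2 0>; <0 2 1>; <0 2 2>; <2 0 0>; <2 0 1>; <2 0 2>; <2 2 0>; <2 2 1>; <2 2 2>
under PSO → <0 0 0>; <0 0 1>; <0 0 2>; <0 2 0>; <0 2 1>; <0 2 2>; <2 0 0>; <2 0 1>; <2 0 2>; <2 2 0>; <2 2 1>; <2 2 2>
target <0 2 0> ∈ {TSO,PSO}

SC:no TSO:yes PSO:yes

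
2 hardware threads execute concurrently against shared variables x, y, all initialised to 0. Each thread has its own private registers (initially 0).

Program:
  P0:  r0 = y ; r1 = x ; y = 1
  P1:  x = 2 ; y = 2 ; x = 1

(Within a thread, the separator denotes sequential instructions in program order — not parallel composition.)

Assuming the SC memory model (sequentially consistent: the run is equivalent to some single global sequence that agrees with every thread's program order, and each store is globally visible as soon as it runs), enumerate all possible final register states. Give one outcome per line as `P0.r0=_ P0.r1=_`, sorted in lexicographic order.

outcome vector order: (P0.r0,P0.r1)
|SC outcomes| = 5

P0.r0=0 P0.r1=0
P0.r0=0 P0.r1=1
P0.r0=0 P0.r1=2
P0.r0=2 P0.r1=1
P0.r0=2 P0.r1=2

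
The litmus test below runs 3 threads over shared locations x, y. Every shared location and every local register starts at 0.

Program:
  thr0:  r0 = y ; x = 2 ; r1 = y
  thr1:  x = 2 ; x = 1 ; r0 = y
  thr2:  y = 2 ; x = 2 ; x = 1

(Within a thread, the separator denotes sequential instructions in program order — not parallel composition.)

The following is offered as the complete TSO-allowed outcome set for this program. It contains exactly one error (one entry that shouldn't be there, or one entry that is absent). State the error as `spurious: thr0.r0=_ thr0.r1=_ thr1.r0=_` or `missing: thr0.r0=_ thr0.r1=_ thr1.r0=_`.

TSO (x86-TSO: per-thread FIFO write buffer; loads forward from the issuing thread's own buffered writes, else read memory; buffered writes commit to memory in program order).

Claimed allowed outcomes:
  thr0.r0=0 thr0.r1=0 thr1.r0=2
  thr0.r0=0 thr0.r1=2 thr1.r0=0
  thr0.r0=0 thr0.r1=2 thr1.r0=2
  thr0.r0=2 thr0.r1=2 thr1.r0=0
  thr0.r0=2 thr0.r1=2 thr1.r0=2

outcome vector order: (thr0.r0,thr0.r1,thr1.r0)
under TSO → 0/0/0 0/0/2 0/2/0 0/2/2 2/2/0 2/2/2
TSO∖claimed = {0/0/0}

missing: thr0.r0=0 thr0.r1=0 thr1.r0=0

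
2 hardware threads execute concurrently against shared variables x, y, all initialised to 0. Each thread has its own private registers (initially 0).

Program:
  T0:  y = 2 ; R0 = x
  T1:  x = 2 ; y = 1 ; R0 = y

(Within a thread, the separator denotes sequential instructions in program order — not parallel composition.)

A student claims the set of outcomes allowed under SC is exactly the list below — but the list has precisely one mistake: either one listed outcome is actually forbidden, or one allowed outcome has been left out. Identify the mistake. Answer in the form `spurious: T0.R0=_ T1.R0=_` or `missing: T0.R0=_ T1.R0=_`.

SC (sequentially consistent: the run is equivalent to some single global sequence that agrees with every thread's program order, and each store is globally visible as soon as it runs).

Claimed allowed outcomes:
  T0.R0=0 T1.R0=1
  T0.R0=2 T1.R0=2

outcome vector order: (T0.R0,T1.R0)
under SC → 0/1 2/1 2/2
SC∖claimed = {2/1}

missing: T0.R0=2 T1.R0=1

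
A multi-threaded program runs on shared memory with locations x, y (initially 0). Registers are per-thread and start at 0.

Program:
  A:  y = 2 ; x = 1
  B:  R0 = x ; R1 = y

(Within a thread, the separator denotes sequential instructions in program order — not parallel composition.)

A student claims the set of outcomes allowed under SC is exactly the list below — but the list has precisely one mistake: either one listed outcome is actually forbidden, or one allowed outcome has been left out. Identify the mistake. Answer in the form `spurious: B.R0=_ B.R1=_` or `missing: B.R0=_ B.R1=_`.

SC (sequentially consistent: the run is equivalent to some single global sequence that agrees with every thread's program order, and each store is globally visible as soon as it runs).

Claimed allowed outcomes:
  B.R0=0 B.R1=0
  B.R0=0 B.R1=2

missing: B.R0=1 B.R1=2

outcome vector order: (B.R0,B.R1)
SC: 3 outcomes — {<0 0>; <0 2>; <1 2>}
SC∖claimed = {<1 2>}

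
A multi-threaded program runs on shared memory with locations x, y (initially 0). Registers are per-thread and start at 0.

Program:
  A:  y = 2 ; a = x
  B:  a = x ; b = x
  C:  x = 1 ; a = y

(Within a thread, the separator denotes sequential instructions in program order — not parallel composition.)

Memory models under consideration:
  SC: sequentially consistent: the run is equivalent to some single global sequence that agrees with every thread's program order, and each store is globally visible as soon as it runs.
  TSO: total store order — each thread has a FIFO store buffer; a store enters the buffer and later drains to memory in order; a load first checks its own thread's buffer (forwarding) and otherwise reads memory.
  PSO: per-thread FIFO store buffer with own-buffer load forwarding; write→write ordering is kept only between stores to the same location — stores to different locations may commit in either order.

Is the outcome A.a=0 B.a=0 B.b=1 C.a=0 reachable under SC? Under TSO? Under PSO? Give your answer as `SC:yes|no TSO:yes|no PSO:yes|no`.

outcome vector order: (A.a,B.a,B.b,C.a)
[SC] allowed = {(0,0,0,2), (0,0,1,2), (0,1,1,2), (1,0,0,0), (1,0,0,2), (1,0,1,0), (1,0,1,2), (1,1,1,0), (1,1,1,2)}
[TSO] allowed = {(0,0,0,0), (0,0,0,2), (0,0,1,0), (0,0,1,2), (0,1,1,0), (0,1,1,2), (1,0,0,0), (1,0,0,2), (1,0,1,0), (1,0,1,2), (1,1,1,0), (1,1,1,2)}
[PSO] allowed = {(0,0,0,0), (0,0,0,2), (0,0,1,0), (0,0,1,2), (0,1,1,0), (0,1,1,2), (1,0,0,0), (1,0,0,2), (1,0,1,0), (1,0,1,2), (1,1,1,0), (1,1,1,2)}
target (0,0,1,0) ∈ {TSO,PSO}

SC:no TSO:yes PSO:yes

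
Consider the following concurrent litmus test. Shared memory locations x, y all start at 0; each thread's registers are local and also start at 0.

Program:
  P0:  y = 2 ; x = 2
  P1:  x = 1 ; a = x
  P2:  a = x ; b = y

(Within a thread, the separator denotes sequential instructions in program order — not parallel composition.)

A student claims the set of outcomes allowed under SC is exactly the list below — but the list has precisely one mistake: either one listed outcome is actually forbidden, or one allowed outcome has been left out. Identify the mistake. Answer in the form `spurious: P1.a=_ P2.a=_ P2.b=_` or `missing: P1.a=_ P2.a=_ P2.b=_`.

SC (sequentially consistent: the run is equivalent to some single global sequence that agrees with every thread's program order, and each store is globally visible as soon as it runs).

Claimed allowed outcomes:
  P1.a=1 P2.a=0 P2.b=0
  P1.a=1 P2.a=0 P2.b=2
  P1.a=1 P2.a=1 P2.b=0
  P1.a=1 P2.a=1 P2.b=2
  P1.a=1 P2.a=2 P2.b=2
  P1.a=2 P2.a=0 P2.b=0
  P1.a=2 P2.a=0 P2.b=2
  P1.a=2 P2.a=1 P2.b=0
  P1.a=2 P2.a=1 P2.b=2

outcome vector order: (P1.a,P2.a,P2.b)
SC: 10 outcomes — {(1,0,0) (1,0,2) (1,1,0) (1,1,2) (1,2,2) (2,0,0) (2,0,2) (2,1,0) (2,1,2) (2,2,2)}
SC∖claimed = {(2,2,2)}

missing: P1.a=2 P2.a=2 P2.b=2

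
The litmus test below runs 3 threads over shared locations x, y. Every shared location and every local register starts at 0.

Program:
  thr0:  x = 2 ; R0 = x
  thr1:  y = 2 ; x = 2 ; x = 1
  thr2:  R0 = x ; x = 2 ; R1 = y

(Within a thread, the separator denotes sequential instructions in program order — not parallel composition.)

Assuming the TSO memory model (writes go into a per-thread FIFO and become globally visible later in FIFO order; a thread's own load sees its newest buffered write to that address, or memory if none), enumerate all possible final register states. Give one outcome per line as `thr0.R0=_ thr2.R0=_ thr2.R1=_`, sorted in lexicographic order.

thr0.R0=1 thr2.R0=0 thr2.R1=0
thr0.R0=1 thr2.R0=0 thr2.R1=2
thr0.R0=1 thr2.R0=1 thr2.R1=2
thr0.R0=1 thr2.R0=2 thr2.R1=0
thr0.R0=1 thr2.R0=2 thr2.R1=2
thr0.R0=2 thr2.R0=0 thr2.R1=0
thr0.R0=2 thr2.R0=0 thr2.R1=2
thr0.R0=2 thr2.R0=1 thr2.R1=2
thr0.R0=2 thr2.R0=2 thr2.R1=0
thr0.R0=2 thr2.R0=2 thr2.R1=2

outcome vector order: (thr0.R0,thr2.R0,thr2.R1)
|TSO outcomes| = 10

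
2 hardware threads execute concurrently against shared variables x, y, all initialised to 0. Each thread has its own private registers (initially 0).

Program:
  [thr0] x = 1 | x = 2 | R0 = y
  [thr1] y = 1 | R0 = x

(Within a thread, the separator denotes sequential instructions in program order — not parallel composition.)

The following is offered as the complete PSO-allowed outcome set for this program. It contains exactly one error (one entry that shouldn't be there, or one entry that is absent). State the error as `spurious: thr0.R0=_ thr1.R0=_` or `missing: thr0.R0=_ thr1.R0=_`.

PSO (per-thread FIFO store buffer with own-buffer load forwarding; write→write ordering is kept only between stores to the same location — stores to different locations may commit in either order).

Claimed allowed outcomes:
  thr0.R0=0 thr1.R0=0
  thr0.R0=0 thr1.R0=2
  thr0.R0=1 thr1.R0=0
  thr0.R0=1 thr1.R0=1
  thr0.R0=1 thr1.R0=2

missing: thr0.R0=0 thr1.R0=1

outcome vector order: (thr0.R0,thr1.R0)
[PSO] allowed = {0/0; 0/1; 0/2; 1/0; 1/1; 1/2}
PSO∖claimed = {0/1}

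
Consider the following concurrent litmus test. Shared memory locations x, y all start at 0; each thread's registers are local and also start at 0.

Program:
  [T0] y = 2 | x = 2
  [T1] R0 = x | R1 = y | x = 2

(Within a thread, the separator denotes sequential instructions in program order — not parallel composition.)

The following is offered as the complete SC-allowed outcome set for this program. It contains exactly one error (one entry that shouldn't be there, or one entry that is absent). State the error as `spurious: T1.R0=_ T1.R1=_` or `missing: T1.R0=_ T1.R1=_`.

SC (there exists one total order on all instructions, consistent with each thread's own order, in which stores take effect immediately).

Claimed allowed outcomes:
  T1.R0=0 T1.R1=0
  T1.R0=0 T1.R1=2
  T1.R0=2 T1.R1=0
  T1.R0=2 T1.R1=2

outcome vector order: (T1.R0,T1.R1)
SC (3): 00 02 22
claimed∖SC = {20}

spurious: T1.R0=2 T1.R1=0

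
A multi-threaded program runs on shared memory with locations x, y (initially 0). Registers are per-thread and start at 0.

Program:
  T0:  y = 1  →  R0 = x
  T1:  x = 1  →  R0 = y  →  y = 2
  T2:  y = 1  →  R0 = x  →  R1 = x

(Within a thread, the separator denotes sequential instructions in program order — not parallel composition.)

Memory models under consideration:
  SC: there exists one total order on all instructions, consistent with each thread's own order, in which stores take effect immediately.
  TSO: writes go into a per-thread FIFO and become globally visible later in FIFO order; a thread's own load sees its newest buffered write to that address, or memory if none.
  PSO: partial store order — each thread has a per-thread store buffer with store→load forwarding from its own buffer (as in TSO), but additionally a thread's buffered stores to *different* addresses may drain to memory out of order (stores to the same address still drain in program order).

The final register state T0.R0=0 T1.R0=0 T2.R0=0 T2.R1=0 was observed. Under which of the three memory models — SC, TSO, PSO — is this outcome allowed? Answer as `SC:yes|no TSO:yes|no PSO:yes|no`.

outcome vector order: (T0.R0,T1.R0,T2.R0,T2.R1)
SC (7): (0,1,0,0); (0,1,0,1); (0,1,1,1); (1,0,1,1); (1,1,0,0); (1,1,0,1); (1,1,1,1)
TSO (12): (0,0,0,0); (0,0,0,1); (0,0,1,1); (0,1,0,0); (0,1,0,1); (0,1,1,1); (1,0,0,0); (1,0,0,1); (1,0,1,1); (1,1,0,0); (1,1,0,1); (1,1,1,1)
PSO (12): (0,0,0,0); (0,0,0,1); (0,0,1,1); (0,1,0,0); (0,1,0,1); (0,1,1,1); (1,0,0,0); (1,0,0,1); (1,0,1,1); (1,1,0,0); (1,1,0,1); (1,1,1,1)
target (0,0,0,0) ∈ {TSO,PSO}

SC:no TSO:yes PSO:yes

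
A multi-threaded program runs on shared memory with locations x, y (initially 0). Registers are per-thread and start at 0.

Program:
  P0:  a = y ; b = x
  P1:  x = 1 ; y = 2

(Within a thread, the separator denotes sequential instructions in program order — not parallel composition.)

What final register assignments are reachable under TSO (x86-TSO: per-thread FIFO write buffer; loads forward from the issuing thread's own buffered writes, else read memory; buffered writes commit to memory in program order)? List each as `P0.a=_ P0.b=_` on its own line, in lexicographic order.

outcome vector order: (P0.a,P0.b)
|TSO outcomes| = 3

P0.a=0 P0.b=0
P0.a=0 P0.b=1
P0.a=2 P0.b=1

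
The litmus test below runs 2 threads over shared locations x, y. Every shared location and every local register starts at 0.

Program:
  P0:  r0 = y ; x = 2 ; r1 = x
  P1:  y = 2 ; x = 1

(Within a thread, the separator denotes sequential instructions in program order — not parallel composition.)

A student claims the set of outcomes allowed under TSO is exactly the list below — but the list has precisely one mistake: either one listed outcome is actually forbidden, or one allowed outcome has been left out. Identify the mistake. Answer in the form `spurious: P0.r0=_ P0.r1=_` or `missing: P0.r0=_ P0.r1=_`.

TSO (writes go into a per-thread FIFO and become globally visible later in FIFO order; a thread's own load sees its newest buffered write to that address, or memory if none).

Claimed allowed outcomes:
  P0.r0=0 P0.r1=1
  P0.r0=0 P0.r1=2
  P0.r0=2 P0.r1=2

missing: P0.r0=2 P0.r1=1

outcome vector order: (P0.r0,P0.r1)
TSO (4): <0 1> <0 2> <2 1> <2 2>
TSO∖claimed = {<2 1>}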